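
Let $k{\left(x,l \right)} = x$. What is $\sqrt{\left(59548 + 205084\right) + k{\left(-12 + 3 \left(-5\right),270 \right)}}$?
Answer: $\sqrt{264605} \approx 514.4$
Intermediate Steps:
$\sqrt{\left(59548 + 205084\right) + k{\left(-12 + 3 \left(-5\right),270 \right)}} = \sqrt{\left(59548 + 205084\right) + \left(-12 + 3 \left(-5\right)\right)} = \sqrt{264632 - 27} = \sqrt{264605}$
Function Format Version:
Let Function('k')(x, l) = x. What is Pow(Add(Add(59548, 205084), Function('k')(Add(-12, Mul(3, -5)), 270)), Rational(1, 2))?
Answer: Pow(264605, Rational(1, 2)) ≈ 514.40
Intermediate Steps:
Pow(Add(Add(59548, 205084), Function('k')(Add(-12, Mul(3, -5)), 270)), Rational(1, 2)) = Pow(Add(Add(59548, 205084), Add(-12, Mul(3, -5))), Rational(1, 2)) = Pow(Add(264632, Add(-12, -15)), Rational(1, 2)) = Pow(Add(264632, -27), Rational(1, 2)) = Pow(264605, Rational(1, 2))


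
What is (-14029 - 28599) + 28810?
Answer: -13818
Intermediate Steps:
(-14029 - 28599) + 28810 = -42628 + 28810 = -13818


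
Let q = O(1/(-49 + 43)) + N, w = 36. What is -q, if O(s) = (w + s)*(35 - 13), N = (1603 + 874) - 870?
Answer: -7186/3 ≈ -2395.3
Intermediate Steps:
N = 1607 (N = 2477 - 870 = 1607)
O(s) = 792 + 22*s (O(s) = (36 + s)*(35 - 13) = (36 + s)*22 = 792 + 22*s)
q = 7186/3 (q = (792 + 22/(-49 + 43)) + 1607 = (792 + 22/(-6)) + 1607 = (792 + 22*(-⅙)) + 1607 = (792 - 11/3) + 1607 = 2365/3 + 1607 = 7186/3 ≈ 2395.3)
-q = -1*7186/3 = -7186/3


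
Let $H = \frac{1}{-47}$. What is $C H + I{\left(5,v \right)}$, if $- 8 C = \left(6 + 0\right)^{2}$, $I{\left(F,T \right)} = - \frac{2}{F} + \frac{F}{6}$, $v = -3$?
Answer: $\frac{373}{705} \approx 0.52908$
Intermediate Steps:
$I{\left(F,T \right)} = - \frac{2}{F} + \frac{F}{6}$ ($I{\left(F,T \right)} = - \frac{2}{F} + F \frac{1}{6} = - \frac{2}{F} + \frac{F}{6}$)
$C = - \frac{9}{2}$ ($C = - \frac{\left(6 + 0\right)^{2}}{8} = - \frac{6^{2}}{8} = \left(- \frac{1}{8}\right) 36 = - \frac{9}{2} \approx -4.5$)
$H = - \frac{1}{47} \approx -0.021277$
$C H + I{\left(5,v \right)} = \left(- \frac{9}{2}\right) \left(- \frac{1}{47}\right) + \left(- \frac{2}{5} + \frac{1}{6} \cdot 5\right) = \frac{9}{94} + \left(\left(-2\right) \frac{1}{5} + \frac{5}{6}\right) = \frac{9}{94} + \left(- \frac{2}{5} + \frac{5}{6}\right) = \frac{9}{94} + \frac{13}{30} = \frac{373}{705}$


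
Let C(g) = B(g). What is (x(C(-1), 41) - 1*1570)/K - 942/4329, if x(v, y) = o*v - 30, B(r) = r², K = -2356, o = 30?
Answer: 762863/1699854 ≈ 0.44878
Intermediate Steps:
C(g) = g²
x(v, y) = -30 + 30*v (x(v, y) = 30*v - 30 = -30 + 30*v)
(x(C(-1), 41) - 1*1570)/K - 942/4329 = ((-30 + 30*(-1)²) - 1*1570)/(-2356) - 942/4329 = ((-30 + 30*1) - 1570)*(-1/2356) - 942*1/4329 = ((-30 + 30) - 1570)*(-1/2356) - 314/1443 = (0 - 1570)*(-1/2356) - 314/1443 = -1570*(-1/2356) - 314/1443 = 785/1178 - 314/1443 = 762863/1699854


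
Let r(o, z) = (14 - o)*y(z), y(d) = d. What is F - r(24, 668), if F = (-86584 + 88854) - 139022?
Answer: -130072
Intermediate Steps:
F = -136752 (F = 2270 - 139022 = -136752)
r(o, z) = z*(14 - o) (r(o, z) = (14 - o)*z = z*(14 - o))
F - r(24, 668) = -136752 - 668*(14 - 1*24) = -136752 - 668*(14 - 24) = -136752 - 668*(-10) = -136752 - 1*(-6680) = -136752 + 6680 = -130072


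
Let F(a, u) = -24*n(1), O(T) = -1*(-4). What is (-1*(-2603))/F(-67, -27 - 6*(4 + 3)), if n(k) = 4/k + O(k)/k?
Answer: -2603/192 ≈ -13.557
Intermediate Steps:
O(T) = 4
n(k) = 8/k (n(k) = 4/k + 4/k = 8/k)
F(a, u) = -192 (F(a, u) = -192/1 = -192)
(-1*(-2603))/F(-67, -27 - 6*(4 + 3)) = -1*(-2603)/(-192) = 2603*(-1/192) = -2603/192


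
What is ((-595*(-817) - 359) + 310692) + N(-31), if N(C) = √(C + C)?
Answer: 796448 + I*√62 ≈ 7.9645e+5 + 7.874*I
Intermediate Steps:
N(C) = √2*√C (N(C) = √(2*C) = √2*√C)
((-595*(-817) - 359) + 310692) + N(-31) = ((-595*(-817) - 359) + 310692) + √2*√(-31) = ((486115 - 359) + 310692) + √2*(I*√31) = (485756 + 310692) + I*√62 = 796448 + I*√62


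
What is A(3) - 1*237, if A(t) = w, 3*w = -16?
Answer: -727/3 ≈ -242.33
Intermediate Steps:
w = -16/3 (w = (⅓)*(-16) = -16/3 ≈ -5.3333)
A(t) = -16/3
A(3) - 1*237 = -16/3 - 1*237 = -16/3 - 237 = -727/3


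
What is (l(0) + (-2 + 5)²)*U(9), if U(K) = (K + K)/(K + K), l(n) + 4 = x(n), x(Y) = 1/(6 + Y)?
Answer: 31/6 ≈ 5.1667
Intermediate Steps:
l(n) = -4 + 1/(6 + n)
U(K) = 1 (U(K) = (2*K)/((2*K)) = (2*K)*(1/(2*K)) = 1)
(l(0) + (-2 + 5)²)*U(9) = ((-23 - 4*0)/(6 + 0) + (-2 + 5)²)*1 = ((-23 + 0)/6 + 3²)*1 = ((⅙)*(-23) + 9)*1 = (-23/6 + 9)*1 = (31/6)*1 = 31/6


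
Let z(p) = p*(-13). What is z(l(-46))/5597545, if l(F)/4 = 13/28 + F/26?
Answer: 95/7836563 ≈ 1.2123e-5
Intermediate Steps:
l(F) = 13/7 + 2*F/13 (l(F) = 4*(13/28 + F/26) = 13/7 + 2*F/13)
z(p) = -13*p
z(l(-46))/5597545 = -13*(13/7 + (2/13)*(-46))/5597545 = -13*(13/7 - 92/13)*(1/5597545) = -13*(-475/91)*(1/5597545) = (475/7)*(1/5597545) = 95/7836563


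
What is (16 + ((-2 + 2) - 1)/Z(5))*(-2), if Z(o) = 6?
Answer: -95/3 ≈ -31.667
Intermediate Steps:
(16 + ((-2 + 2) - 1)/Z(5))*(-2) = (16 + ((-2 + 2) - 1)/6)*(-2) = (16 + (0 - 1)*(1/6))*(-2) = (16 - 1*1/6)*(-2) = (16 - 1/6)*(-2) = (95/6)*(-2) = -95/3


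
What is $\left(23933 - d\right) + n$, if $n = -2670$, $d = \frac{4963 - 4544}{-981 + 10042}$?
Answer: $\frac{192663624}{9061} \approx 21263.0$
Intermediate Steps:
$d = \frac{419}{9061} \approx 0.046242$
$\left(23933 - d\right) + n = \left(23933 - \frac{419}{9061}\right) - 2670 = \frac{216856494}{9061} - 2670 = \frac{192663624}{9061}$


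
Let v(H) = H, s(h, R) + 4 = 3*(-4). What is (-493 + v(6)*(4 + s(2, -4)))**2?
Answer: 319225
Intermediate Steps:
s(h, R) = -16 (s(h, R) = -4 + 3*(-4) = -4 - 12 = -16)
(-493 + v(6)*(4 + s(2, -4)))**2 = (-493 + 6*(4 - 16))**2 = (-493 + 6*(-12))**2 = (-493 - 72)**2 = (-565)**2 = 319225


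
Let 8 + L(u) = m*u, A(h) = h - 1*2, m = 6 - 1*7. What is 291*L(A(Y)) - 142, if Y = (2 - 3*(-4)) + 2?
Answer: -6544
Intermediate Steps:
m = -1 (m = 6 - 7 = -1)
Y = 16 (Y = (2 + 12) + 2 = 14 + 2 = 16)
A(h) = -2 + h (A(h) = h - 2 = -2 + h)
L(u) = -8 - u
291*L(A(Y)) - 142 = 291*(-8 - (-2 + 16)) - 142 = 291*(-8 - 1*14) - 142 = 291*(-8 - 14) - 142 = 291*(-22) - 142 = -6402 - 142 = -6544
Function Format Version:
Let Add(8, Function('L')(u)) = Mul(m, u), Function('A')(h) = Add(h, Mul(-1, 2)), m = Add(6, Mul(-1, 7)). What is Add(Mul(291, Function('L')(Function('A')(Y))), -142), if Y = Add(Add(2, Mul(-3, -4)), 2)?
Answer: -6544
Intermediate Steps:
m = -1 (m = Add(6, -7) = -1)
Y = 16 (Y = Add(Add(2, 12), 2) = Add(14, 2) = 16)
Function('A')(h) = Add(-2, h) (Function('A')(h) = Add(h, -2) = Add(-2, h))
Function('L')(u) = Add(-8, Mul(-1, u))
Add(Mul(291, Function('L')(Function('A')(Y))), -142) = Add(Mul(291, Add(-8, Mul(-1, Add(-2, 16)))), -142) = Add(Mul(291, Add(-8, Mul(-1, 14))), -142) = Add(Mul(291, Add(-8, -14)), -142) = Add(Mul(291, -22), -142) = Add(-6402, -142) = -6544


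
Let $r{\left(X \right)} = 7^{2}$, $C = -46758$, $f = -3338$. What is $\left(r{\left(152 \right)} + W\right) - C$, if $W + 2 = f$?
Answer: $43467$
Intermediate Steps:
$W = -3340$ ($W = -2 - 3338 = -3340$)
$r{\left(X \right)} = 49$
$\left(r{\left(152 \right)} + W\right) - C = \left(49 - 3340\right) - -46758 = -3291 + 46758 = 43467$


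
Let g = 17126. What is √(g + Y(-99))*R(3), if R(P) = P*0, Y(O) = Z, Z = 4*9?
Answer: 0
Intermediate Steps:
Z = 36
Y(O) = 36
R(P) = 0
√(g + Y(-99))*R(3) = √(17126 + 36)*0 = √17162*0 = 0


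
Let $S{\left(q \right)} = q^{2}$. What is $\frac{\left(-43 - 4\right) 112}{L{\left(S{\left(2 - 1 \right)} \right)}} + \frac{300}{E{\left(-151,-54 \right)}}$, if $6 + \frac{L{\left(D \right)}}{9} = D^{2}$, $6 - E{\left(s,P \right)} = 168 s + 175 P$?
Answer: $\frac{15277253}{130590} \approx 116.99$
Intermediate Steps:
$E{\left(s,P \right)} = 6 - 175 P - 168 s$ ($E{\left(s,P \right)} = 6 - \left(168 s + 175 P\right) = 6 - 175 P - 168 s$)
$L{\left(D \right)} = -54 + 9 D^{2}$
$\frac{\left(-43 - 4\right) 112}{L{\left(S{\left(2 - 1 \right)} \right)}} + \frac{300}{E{\left(-151,-54 \right)}} = \frac{\left(-43 - 4\right) 112}{-54 + 9 \left(\left(2 - 1\right)^{2}\right)^{2}} + \frac{300}{6 - -9450 - -25368} = \frac{\left(-47\right) 112}{-54 + 9 \left(\left(2 - 1\right)^{2}\right)^{2}} + \frac{300}{6 + 9450 + 25368} = - \frac{5264}{-54 + 9 \left(1^{2}\right)^{2}} + \frac{300}{34824} = - \frac{5264}{-54 + 9 \cdot 1^{2}} + 300 \cdot \frac{1}{34824} = - \frac{5264}{-54 + 9 \cdot 1} + \frac{25}{2902} = - \frac{5264}{-54 + 9} + \frac{25}{2902} = - \frac{5264}{-45} + \frac{25}{2902} = \left(-5264\right) \left(- \frac{1}{45}\right) + \frac{25}{2902} = \frac{5264}{45} + \frac{25}{2902} = \frac{15277253}{130590}$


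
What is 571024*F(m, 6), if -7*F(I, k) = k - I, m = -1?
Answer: -571024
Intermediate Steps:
F(I, k) = -k/7 + I/7 (F(I, k) = -(k - I)/7 = -k/7 + I/7)
571024*F(m, 6) = 571024*(-⅐*6 + (⅐)*(-1)) = 571024*(-6/7 - ⅐) = 571024*(-1) = -571024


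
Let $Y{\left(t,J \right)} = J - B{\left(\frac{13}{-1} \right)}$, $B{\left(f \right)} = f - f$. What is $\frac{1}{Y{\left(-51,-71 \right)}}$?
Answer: $- \frac{1}{71} \approx -0.014085$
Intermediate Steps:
$B{\left(f \right)} = 0$
$Y{\left(t,J \right)} = J$ ($Y{\left(t,J \right)} = J - 0 = J + 0 = J$)
$\frac{1}{Y{\left(-51,-71 \right)}} = \frac{1}{-71} = - \frac{1}{71}$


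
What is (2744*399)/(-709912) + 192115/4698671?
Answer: -12775467838/8509293181 ≈ -1.5014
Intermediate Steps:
(2744*399)/(-709912) + 192115/4698671 = 1094856*(-1/709912) + 192115*(1/4698671) = -2793/1811 + 192115/4698671 = -12775467838/8509293181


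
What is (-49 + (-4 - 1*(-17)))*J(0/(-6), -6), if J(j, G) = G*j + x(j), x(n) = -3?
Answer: 108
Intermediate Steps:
J(j, G) = -3 + G*j (J(j, G) = G*j - 3 = -3 + G*j)
(-49 + (-4 - 1*(-17)))*J(0/(-6), -6) = (-49 + (-4 - 1*(-17)))*(-3 - 0/(-6)) = (-49 + (-4 + 17))*(-3 - 0*(-1)/6) = (-49 + 13)*(-3 - 6*0) = -36*(-3 + 0) = -36*(-3) = 108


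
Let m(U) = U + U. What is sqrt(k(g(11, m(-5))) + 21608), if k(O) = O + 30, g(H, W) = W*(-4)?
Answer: sqrt(21678) ≈ 147.23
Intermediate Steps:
m(U) = 2*U
g(H, W) = -4*W
k(O) = 30 + O
sqrt(k(g(11, m(-5))) + 21608) = sqrt((30 - 8*(-5)) + 21608) = sqrt((30 - 4*(-10)) + 21608) = sqrt((30 + 40) + 21608) = sqrt(70 + 21608) = sqrt(21678)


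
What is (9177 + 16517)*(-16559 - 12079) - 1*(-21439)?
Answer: -735803333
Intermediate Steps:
(9177 + 16517)*(-16559 - 12079) - 1*(-21439) = 25694*(-28638) + 21439 = -735824772 + 21439 = -735803333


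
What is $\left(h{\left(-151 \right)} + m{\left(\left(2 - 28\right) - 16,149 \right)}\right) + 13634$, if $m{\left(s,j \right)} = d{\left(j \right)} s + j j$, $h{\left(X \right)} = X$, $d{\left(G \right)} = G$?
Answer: $29426$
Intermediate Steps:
$m{\left(s,j \right)} = j^{2} + j s$ ($m{\left(s,j \right)} = j s + j j = j s + j^{2} = j^{2} + j s$)
$\left(h{\left(-151 \right)} + m{\left(\left(2 - 28\right) - 16,149 \right)}\right) + 13634 = \left(-151 + 149 \left(149 + \left(\left(2 - 28\right) - 16\right)\right)\right) + 13634 = \left(-151 + 149 \left(149 - 42\right)\right) + 13634 = \left(-151 + 149 \cdot 107\right) + 13634 = \left(-151 + 15943\right) + 13634 = 15792 + 13634 = 29426$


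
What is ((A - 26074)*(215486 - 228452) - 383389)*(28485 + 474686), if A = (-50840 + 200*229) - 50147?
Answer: 529963213903027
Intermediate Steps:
A = -55187 (A = (-50840 + 45800) - 50147 = -5040 - 50147 = -55187)
((A - 26074)*(215486 - 228452) - 383389)*(28485 + 474686) = ((-55187 - 26074)*(215486 - 228452) - 383389)*(28485 + 474686) = (-81261*(-12966) - 383389)*503171 = (1053630126 - 383389)*503171 = 1053246737*503171 = 529963213903027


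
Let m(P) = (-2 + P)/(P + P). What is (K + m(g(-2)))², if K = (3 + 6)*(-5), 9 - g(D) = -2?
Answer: 962361/484 ≈ 1988.3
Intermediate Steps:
g(D) = 11 (g(D) = 9 - 1*(-2) = 9 + 2 = 11)
K = -45 (K = 9*(-5) = -45)
m(P) = (-2 + P)/(2*P) (m(P) = (-2 + P)/((2*P)) = (-2 + P)*(1/(2*P)) = (-2 + P)/(2*P))
(K + m(g(-2)))² = (-45 + (½)*(-2 + 11)/11)² = (-45 + (½)*(1/11)*9)² = (-45 + 9/22)² = (-981/22)² = 962361/484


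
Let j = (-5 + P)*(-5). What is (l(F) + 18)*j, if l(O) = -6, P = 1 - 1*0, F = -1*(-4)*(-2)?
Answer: 240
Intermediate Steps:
F = -8 (F = 4*(-2) = -8)
P = 1 (P = 1 + 0 = 1)
j = 20 (j = (-5 + 1)*(-5) = -4*(-5) = 20)
(l(F) + 18)*j = (-6 + 18)*20 = 12*20 = 240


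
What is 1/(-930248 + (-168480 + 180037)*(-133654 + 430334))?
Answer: 1/3427800512 ≈ 2.9173e-10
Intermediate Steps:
1/(-930248 + (-168480 + 180037)*(-133654 + 430334)) = 1/(-930248 + 11557*296680) = 1/(-930248 + 3428730760) = 1/3427800512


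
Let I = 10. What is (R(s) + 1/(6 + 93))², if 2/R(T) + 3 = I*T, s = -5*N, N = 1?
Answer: 21025/27531009 ≈ 0.00076368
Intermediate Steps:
s = -5 (s = -5*1 = -5)
R(T) = 2/(-3 + 10*T)
(R(s) + 1/(6 + 93))² = (2/(-3 + 10*(-5)) + 1/(6 + 93))² = (2/(-3 - 50) + 1/99)² = (2/(-53) + 1/99)² = (2*(-1/53) + 1/99)² = (-2/53 + 1/99)² = (-145/5247)² = 21025/27531009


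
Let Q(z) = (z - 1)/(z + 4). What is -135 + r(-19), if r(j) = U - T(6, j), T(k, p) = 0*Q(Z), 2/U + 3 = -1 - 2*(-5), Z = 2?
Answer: -404/3 ≈ -134.67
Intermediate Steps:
Q(z) = (-1 + z)/(4 + z)
U = 1/3 (U = 2/(-3 + (-1 - 2*(-5))) = 2/(-3 + (-1 + 10)) = 2/(-3 + 9) = 2/6 = 2*(1/6) = 1/3 ≈ 0.33333)
T(k, p) = 0 (T(k, p) = 0*((-1 + 2)/(4 + 2)) = 0*(1/6) = 0)
r(j) = 1/3 (r(j) = 1/3 - 1*0 = 1/3 + 0 = 1/3)
-135 + r(-19) = -135 + 1/3 = -404/3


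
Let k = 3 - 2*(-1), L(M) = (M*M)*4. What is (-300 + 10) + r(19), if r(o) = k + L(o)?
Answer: 1159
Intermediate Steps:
L(M) = 4*M² (L(M) = M²*4 = 4*M²)
k = 5 (k = 3 + 2 = 5)
r(o) = 5 + 4*o²
(-300 + 10) + r(19) = (-300 + 10) + (5 + 4*19²) = -290 + (5 + 4*361) = -290 + (5 + 1444) = -290 + 1449 = 1159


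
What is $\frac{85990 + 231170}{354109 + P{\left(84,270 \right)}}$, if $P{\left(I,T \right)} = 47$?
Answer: $\frac{26430}{29513} \approx 0.89554$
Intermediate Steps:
$\frac{85990 + 231170}{354109 + P{\left(84,270 \right)}} = \frac{85990 + 231170}{354109 + 47} = \frac{317160}{354156} = 317160 \cdot \frac{1}{354156} = \frac{26430}{29513}$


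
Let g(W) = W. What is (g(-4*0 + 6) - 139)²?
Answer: 17689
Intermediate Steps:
(g(-4*0 + 6) - 139)² = ((-4*0 + 6) - 139)² = ((0 + 6) - 139)² = (6 - 139)² = (-133)² = 17689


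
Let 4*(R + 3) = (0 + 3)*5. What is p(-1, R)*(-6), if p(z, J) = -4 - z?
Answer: 18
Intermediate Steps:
R = ¾ (R = -3 + ((0 + 3)*5)/4 = -3 + (3*5)/4 = -3 + (¼)*15 = -3 + 15/4 = ¾ ≈ 0.75000)
p(-1, R)*(-6) = (-4 - 1*(-1))*(-6) = (-4 + 1)*(-6) = -3*(-6) = 18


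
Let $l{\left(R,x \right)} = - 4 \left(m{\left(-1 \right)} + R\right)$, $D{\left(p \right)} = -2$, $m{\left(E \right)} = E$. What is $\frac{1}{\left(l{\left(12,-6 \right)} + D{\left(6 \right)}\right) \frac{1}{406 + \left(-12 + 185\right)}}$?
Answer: $- \frac{579}{46} \approx -12.587$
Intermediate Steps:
$l{\left(R,x \right)} = 4 - 4 R$ ($l{\left(R,x \right)} = - 4 \left(-1 + R\right) = 4 - 4 R$)
$\frac{1}{\left(l{\left(12,-6 \right)} + D{\left(6 \right)}\right) \frac{1}{406 + \left(-12 + 185\right)}} = \frac{1}{\left(\left(4 - 48\right) - 2\right) \frac{1}{406 + \left(-12 + 185\right)}} = \frac{1}{\left(\left(4 - 48\right) - 2\right) \frac{1}{406 + 173}} = \frac{1}{\left(-44 - 2\right) \frac{1}{579}} = \frac{1}{\left(-46\right) \frac{1}{579}} = \frac{1}{- \frac{46}{579}} = - \frac{579}{46}$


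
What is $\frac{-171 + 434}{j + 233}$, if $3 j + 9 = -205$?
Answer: $\frac{789}{485} \approx 1.6268$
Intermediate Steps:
$j = - \frac{214}{3}$ ($j = -3 + \frac{1}{3} \left(-205\right) = -3 - \frac{205}{3} = - \frac{214}{3} \approx -71.333$)
$\frac{-171 + 434}{j + 233} = \frac{-171 + 434}{- \frac{214}{3} + 233} = \frac{263}{\frac{485}{3}} = 263 \cdot \frac{3}{485} = \frac{789}{485}$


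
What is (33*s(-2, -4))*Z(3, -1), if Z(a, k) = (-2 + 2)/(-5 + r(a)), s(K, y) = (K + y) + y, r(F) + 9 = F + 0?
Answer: 0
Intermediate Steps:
r(F) = -9 + F (r(F) = -9 + (F + 0) = -9 + F)
s(K, y) = K + 2*y
Z(a, k) = 0 (Z(a, k) = (-2 + 2)/(-5 + (-9 + a)) = 0/(-14 + a) = 0)
(33*s(-2, -4))*Z(3, -1) = (33*(-2 + 2*(-4)))*0 = (33*(-2 - 8))*0 = (33*(-10))*0 = -330*0 = 0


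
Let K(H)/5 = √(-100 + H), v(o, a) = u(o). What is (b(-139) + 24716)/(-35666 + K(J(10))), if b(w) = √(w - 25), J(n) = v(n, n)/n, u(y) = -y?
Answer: 2*(√41 - 12358*I)/(5*√101 + 35666*I) ≈ -0.69298 - 0.0013354*I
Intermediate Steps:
v(o, a) = -o
J(n) = -1 (J(n) = (-n)/n = -1)
K(H) = 5*√(-100 + H)
b(w) = √(-25 + w)
(b(-139) + 24716)/(-35666 + K(J(10))) = (√(-25 - 139) + 24716)/(-35666 + 5*√(-100 - 1)) = (√(-164) + 24716)/(-35666 + 5*√(-101)) = (2*I*√41 + 24716)/(-35666 + 5*(I*√101)) = (24716 + 2*I*√41)/(-35666 + 5*I*√101)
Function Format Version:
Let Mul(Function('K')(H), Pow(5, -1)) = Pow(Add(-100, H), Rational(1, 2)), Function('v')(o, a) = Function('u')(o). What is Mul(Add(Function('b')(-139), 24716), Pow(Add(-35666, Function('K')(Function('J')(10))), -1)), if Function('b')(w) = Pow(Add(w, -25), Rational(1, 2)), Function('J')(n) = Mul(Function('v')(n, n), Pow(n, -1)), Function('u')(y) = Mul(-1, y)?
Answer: Mul(2, Pow(Add(Mul(5, Pow(101, Rational(1, 2))), Mul(35666, I)), -1), Add(Pow(41, Rational(1, 2)), Mul(-12358, I))) ≈ Add(-0.69298, Mul(-0.0013354, I))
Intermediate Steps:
Function('v')(o, a) = Mul(-1, o)
Function('J')(n) = -1 (Function('J')(n) = Mul(Mul(-1, n), Pow(n, -1)) = -1)
Function('K')(H) = Mul(5, Pow(Add(-100, H), Rational(1, 2)))
Function('b')(w) = Pow(Add(-25, w), Rational(1, 2))
Mul(Add(Function('b')(-139), 24716), Pow(Add(-35666, Function('K')(Function('J')(10))), -1)) = Mul(Add(Pow(Add(-25, -139), Rational(1, 2)), 24716), Pow(Add(-35666, Mul(5, Pow(Add(-100, -1), Rational(1, 2)))), -1)) = Mul(Add(Pow(-164, Rational(1, 2)), 24716), Pow(Add(-35666, Mul(5, Pow(-101, Rational(1, 2)))), -1)) = Mul(Add(Mul(2, I, Pow(41, Rational(1, 2))), 24716), Pow(Add(-35666, Mul(5, Mul(I, Pow(101, Rational(1, 2))))), -1)) = Mul(Add(24716, Mul(2, I, Pow(41, Rational(1, 2)))), Pow(Add(-35666, Mul(5, I, Pow(101, Rational(1, 2)))), -1)) = Mul(Pow(Add(-35666, Mul(5, I, Pow(101, Rational(1, 2)))), -1), Add(24716, Mul(2, I, Pow(41, Rational(1, 2)))))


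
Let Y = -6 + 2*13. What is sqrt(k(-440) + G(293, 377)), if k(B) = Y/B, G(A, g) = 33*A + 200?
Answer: sqrt(4776574)/22 ≈ 99.343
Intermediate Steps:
Y = 20 (Y = -6 + 26 = 20)
G(A, g) = 200 + 33*A
k(B) = 20/B
sqrt(k(-440) + G(293, 377)) = sqrt(20/(-440) + (200 + 33*293)) = sqrt(20*(-1/440) + (200 + 9669)) = sqrt(-1/22 + 9869) = sqrt(217117/22) = sqrt(4776574)/22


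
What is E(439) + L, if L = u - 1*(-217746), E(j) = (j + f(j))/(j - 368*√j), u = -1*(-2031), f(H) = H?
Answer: 29666597467/134985 - 736*√439/134985 ≈ 2.1978e+5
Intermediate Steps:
u = 2031
E(j) = 2*j/(j - 368*√j) (E(j) = (j + j)/(j - 368*√j) = (2*j)/(j - 368*√j) = 2*j/(j - 368*√j))
L = 219777 (L = 2031 - 1*(-217746) = 2031 + 217746 = 219777)
E(439) + L = 2*439/(439 - 368*√439) + 219777 = 878/(439 - 368*√439) + 219777 = 219777 + 878/(439 - 368*√439)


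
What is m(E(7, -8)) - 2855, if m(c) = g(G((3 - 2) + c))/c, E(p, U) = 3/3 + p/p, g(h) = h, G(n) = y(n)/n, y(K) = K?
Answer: -5709/2 ≈ -2854.5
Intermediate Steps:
G(n) = 1 (G(n) = n/n = 1)
E(p, U) = 2 (E(p, U) = 3*(⅓) + 1 = 1 + 1 = 2)
m(c) = 1/c
m(E(7, -8)) - 2855 = 1/2 - 2855 = ½ - 2855 = -5709/2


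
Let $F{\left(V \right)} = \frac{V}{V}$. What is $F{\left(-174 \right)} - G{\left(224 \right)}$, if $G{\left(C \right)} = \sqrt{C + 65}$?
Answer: $-16$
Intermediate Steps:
$F{\left(V \right)} = 1$
$G{\left(C \right)} = \sqrt{65 + C}$
$F{\left(-174 \right)} - G{\left(224 \right)} = 1 - \sqrt{65 + 224} = 1 - \sqrt{289} = 1 - 17 = -16$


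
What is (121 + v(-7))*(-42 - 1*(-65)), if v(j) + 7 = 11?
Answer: 2875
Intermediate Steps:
v(j) = 4 (v(j) = -7 + 11 = 4)
(121 + v(-7))*(-42 - 1*(-65)) = (121 + 4)*(-42 - 1*(-65)) = 125*(-42 + 65) = 125*23 = 2875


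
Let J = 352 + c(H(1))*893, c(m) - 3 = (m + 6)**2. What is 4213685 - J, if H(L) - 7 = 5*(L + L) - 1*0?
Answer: 3738257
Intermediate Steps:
H(L) = 7 + 10*L (H(L) = 7 + (5*(L + L) - 1*0) = 7 + (5*(2*L) + 0) = 7 + (10*L + 0) = 7 + 10*L)
c(m) = 3 + (6 + m)**2 (c(m) = 3 + (m + 6)**2 = 3 + (6 + m)**2)
J = 475428 (J = 352 + (3 + (6 + (7 + 10*1))**2)*893 = 352 + (3 + (6 + (7 + 10))**2)*893 = 352 + (3 + (6 + 17)**2)*893 = 352 + (3 + 23**2)*893 = 352 + (3 + 529)*893 = 352 + 532*893 = 352 + 475076 = 475428)
4213685 - J = 4213685 - 1*475428 = 4213685 - 475428 = 3738257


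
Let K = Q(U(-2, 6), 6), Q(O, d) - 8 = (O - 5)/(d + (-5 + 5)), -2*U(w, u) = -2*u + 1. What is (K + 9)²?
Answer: 42025/144 ≈ 291.84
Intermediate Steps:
U(w, u) = -½ + u (U(w, u) = -(-2*u + 1)/2 = -(1 - 2*u)/2 = -½ + u)
Q(O, d) = 8 + (-5 + O)/d (Q(O, d) = 8 + (O - 5)/(d + (-5 + 5)) = 8 + (-5 + O)/(d + 0) = 8 + (-5 + O)/d)
K = 97/12 (K = (-5 + (-½ + 6) + 8*6)/6 = (-5 + 11/2 + 48)/6 = (⅙)*(97/2) = 97/12 ≈ 8.0833)
(K + 9)² = (97/12 + 9)² = (205/12)² = 42025/144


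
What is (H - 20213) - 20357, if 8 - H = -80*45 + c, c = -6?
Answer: -36956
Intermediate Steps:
H = 3614 (H = 8 - (-80*45 - 6) = 8 - (-3600 - 6) = 8 - 1*(-3606) = 8 + 3606 = 3614)
(H - 20213) - 20357 = (3614 - 20213) - 20357 = -16599 - 20357 = -36956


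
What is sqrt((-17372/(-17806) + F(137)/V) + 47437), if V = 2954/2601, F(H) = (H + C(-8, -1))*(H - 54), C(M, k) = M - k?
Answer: sqrt(9845559054733665774)/13149731 ≈ 238.62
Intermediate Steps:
F(H) = (-54 + H)*(-7 + H) (F(H) = (H + (-8 - 1*(-1)))*(H - 54) = (H + (-8 + 1))*(-54 + H) = (H - 7)*(-54 + H) = (-7 + H)*(-54 + H) = (-54 + H)*(-7 + H))
V = 2954/2601 (V = 2954*(1/2601) = 2954/2601 ≈ 1.1357)
sqrt((-17372/(-17806) + F(137)/V) + 47437) = sqrt((-17372/(-17806) + (378 + 137**2 - 61*137)/(2954/2601)) + 47437) = sqrt((-17372*(-1/17806) + (378 + 18769 - 8357)*(2601/2954)) + 47437) = sqrt((8686/8903 + 10790*(2601/2954)) + 47437) = sqrt((8686/8903 + 14032395/1477) + 47437) = sqrt(124943241907/13149731 + 47437) = sqrt(748727031354/13149731) = sqrt(9845559054733665774)/13149731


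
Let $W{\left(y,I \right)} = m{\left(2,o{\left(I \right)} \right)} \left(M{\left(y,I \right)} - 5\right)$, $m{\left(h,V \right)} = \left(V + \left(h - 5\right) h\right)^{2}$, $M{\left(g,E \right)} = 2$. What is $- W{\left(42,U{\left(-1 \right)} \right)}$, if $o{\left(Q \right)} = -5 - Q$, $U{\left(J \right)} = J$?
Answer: $300$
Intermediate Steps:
$m{\left(h,V \right)} = \left(V + h \left(-5 + h\right)\right)^{2}$ ($m{\left(h,V \right)} = \left(V + \left(-5 + h\right) h\right)^{2} = \left(V + h \left(-5 + h\right)\right)^{2}$)
$W{\left(y,I \right)} = - 3 \left(-11 - I\right)^{2}$ ($W{\left(y,I \right)} = \left(\left(-5 - I\right) + 2^{2} - 10\right)^{2} \left(2 - 5\right) = \left(\left(-5 - I\right) + 4 - 10\right)^{2} \left(-3\right) = \left(-11 - I\right)^{2} \left(-3\right) = - 3 \left(-11 - I\right)^{2}$)
$- W{\left(42,U{\left(-1 \right)} \right)} = - \left(-3\right) \left(11 - 1\right)^{2} = - \left(-3\right) 10^{2} = - \left(-3\right) 100 = \left(-1\right) \left(-300\right) = 300$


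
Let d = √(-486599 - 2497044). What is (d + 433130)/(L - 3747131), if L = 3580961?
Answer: -43313/16617 - I*√2983643/166170 ≈ -2.6065 - 0.010395*I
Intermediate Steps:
d = I*√2983643 (d = √(-2983643) = I*√2983643 ≈ 1727.3*I)
(d + 433130)/(L - 3747131) = (I*√2983643 + 433130)/(3580961 - 3747131) = (433130 + I*√2983643)/(-166170) = (433130 + I*√2983643)*(-1/166170) = -43313/16617 - I*√2983643/166170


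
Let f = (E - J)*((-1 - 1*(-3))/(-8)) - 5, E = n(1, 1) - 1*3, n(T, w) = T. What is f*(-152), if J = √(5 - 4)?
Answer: 646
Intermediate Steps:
E = -2 (E = 1 - 1*3 = 1 - 3 = -2)
J = 1 (J = √1 = 1)
f = -17/4 (f = (-2 - 1*1)*((-1 - 1*(-3))/(-8)) - 5 = (-2 - 1)*((-1 + 3)*(-⅛)) - 5 = -6*(-1)/8 - 5 = -3*(-¼) - 5 = ¾ - 5 = -17/4 ≈ -4.2500)
f*(-152) = -17/4*(-152) = 646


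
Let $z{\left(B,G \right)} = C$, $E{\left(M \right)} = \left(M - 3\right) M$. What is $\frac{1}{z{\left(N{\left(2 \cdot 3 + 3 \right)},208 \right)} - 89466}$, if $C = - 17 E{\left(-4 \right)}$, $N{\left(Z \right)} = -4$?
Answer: $- \frac{1}{89942} \approx -1.1118 \cdot 10^{-5}$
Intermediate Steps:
$E{\left(M \right)} = M \left(-3 + M\right)$ ($E{\left(M \right)} = \left(-3 + M\right) M = M \left(-3 + M\right)$)
$C = -476$ ($C = - 17 \left(- 4 \left(-3 - 4\right)\right) = - 17 \left(\left(-4\right) \left(-7\right)\right) = \left(-17\right) 28 = -476$)
$z{\left(B,G \right)} = -476$
$\frac{1}{z{\left(N{\left(2 \cdot 3 + 3 \right)},208 \right)} - 89466} = \frac{1}{-476 - 89466} = \frac{1}{-89942} = - \frac{1}{89942}$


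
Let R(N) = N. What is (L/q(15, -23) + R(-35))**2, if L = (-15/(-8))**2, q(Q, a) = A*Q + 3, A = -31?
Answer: 119049151225/97140736 ≈ 1225.5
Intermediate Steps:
q(Q, a) = 3 - 31*Q (q(Q, a) = -31*Q + 3 = 3 - 31*Q)
L = 225/64 (L = (-15*(-1/8))**2 = (15/8)**2 = 225/64 ≈ 3.5156)
(L/q(15, -23) + R(-35))**2 = (225/(64*(3 - 31*15)) - 35)**2 = (225/(64*(3 - 465)) - 35)**2 = ((225/64)/(-462) - 35)**2 = ((225/64)*(-1/462) - 35)**2 = (-75/9856 - 35)**2 = (-345035/9856)**2 = 119049151225/97140736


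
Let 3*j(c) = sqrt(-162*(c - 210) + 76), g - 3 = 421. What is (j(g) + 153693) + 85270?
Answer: 238963 + 4*I*sqrt(2162)/3 ≈ 2.3896e+5 + 61.996*I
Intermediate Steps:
g = 424 (g = 3 + 421 = 424)
j(c) = sqrt(34096 - 162*c)/3 (j(c) = sqrt(-162*(c - 210) + 76)/3 = sqrt(-162*(-210 + c) + 76)/3 = sqrt((34020 - 162*c) + 76)/3 = sqrt(34096 - 162*c)/3)
(j(g) + 153693) + 85270 = (sqrt(34096 - 162*424)/3 + 153693) + 85270 = (sqrt(34096 - 68688)/3 + 153693) + 85270 = (sqrt(-34592)/3 + 153693) + 85270 = ((4*I*sqrt(2162))/3 + 153693) + 85270 = (4*I*sqrt(2162)/3 + 153693) + 85270 = (153693 + 4*I*sqrt(2162)/3) + 85270 = 238963 + 4*I*sqrt(2162)/3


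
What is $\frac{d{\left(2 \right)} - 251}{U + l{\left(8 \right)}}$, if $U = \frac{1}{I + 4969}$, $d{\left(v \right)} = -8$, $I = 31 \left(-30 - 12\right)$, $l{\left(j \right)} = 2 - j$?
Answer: $\frac{135679}{3143} \approx 43.169$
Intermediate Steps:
$I = -1302$ ($I = 31 \left(-42\right) = -1302$)
$U = \frac{1}{3667}$ ($U = \frac{1}{-1302 + 4969} = \frac{1}{3667} \approx 0.0002727$)
$\frac{d{\left(2 \right)} - 251}{U + l{\left(8 \right)}} = \frac{-8 - 251}{\frac{1}{3667} + \left(2 - 8\right)} = - \frac{259}{\frac{1}{3667} + \left(2 - 8\right)} = - \frac{259}{\frac{1}{3667} - 6} = - \frac{259}{- \frac{22001}{3667}} = \left(-259\right) \left(- \frac{3667}{22001}\right) = \frac{135679}{3143}$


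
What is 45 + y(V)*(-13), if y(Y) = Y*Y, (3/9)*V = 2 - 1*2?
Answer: 45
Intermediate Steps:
V = 0 (V = 3*(2 - 1*2) = 3*(2 - 2) = 3*0 = 0)
y(Y) = Y²
45 + y(V)*(-13) = 45 + 0²*(-13) = 45 + 0*(-13) = 45 + 0 = 45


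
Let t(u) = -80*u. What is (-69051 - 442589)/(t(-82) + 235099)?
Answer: -511640/241659 ≈ -2.1172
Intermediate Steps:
(-69051 - 442589)/(t(-82) + 235099) = (-69051 - 442589)/(-80*(-82) + 235099) = -511640/(6560 + 235099) = -511640/241659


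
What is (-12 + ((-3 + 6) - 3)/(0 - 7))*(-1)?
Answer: 12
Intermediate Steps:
(-12 + ((-3 + 6) - 3)/(0 - 7))*(-1) = (-12 + (3 - 3)/(-7))*(-1) = (-12 + 0*(-⅐))*(-1) = (-12 + 0)*(-1) = -12*(-1) = 12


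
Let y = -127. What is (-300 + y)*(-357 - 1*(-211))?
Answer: 62342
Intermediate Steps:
(-300 + y)*(-357 - 1*(-211)) = (-300 - 127)*(-357 - 1*(-211)) = -427*(-357 + 211) = -427*(-146) = 62342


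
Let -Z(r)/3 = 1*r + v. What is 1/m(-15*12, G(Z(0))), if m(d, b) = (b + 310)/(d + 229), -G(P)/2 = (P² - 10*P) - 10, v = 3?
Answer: -49/12 ≈ -4.0833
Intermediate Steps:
Z(r) = -9 - 3*r (Z(r) = -3*(1*r + 3) = -3*(r + 3) = -3*(3 + r) = -9 - 3*r)
G(P) = 20 - 2*P² + 20*P (G(P) = -2*((P² - 10*P) - 10) = -2*(-10 + P² - 10*P) = 20 - 2*P² + 20*P)
m(d, b) = (310 + b)/(229 + d)
1/m(-15*12, G(Z(0))) = 1/((310 + (20 - 2*(-9 - 3*0)² + 20*(-9 - 3*0)))/(229 - 15*12)) = 1/((310 + (20 - 2*(-9 + 0)² + 20*(-9 + 0)))/(229 - 180)) = 1/((310 + (20 - 2*(-9)² + 20*(-9)))/49) = 1/((310 + (20 - 2*81 - 180))/49) = 1/((310 + (20 - 162 - 180))/49) = 1/((310 - 322)/49) = 1/((1/49)*(-12)) = 1/(-12/49) = -49/12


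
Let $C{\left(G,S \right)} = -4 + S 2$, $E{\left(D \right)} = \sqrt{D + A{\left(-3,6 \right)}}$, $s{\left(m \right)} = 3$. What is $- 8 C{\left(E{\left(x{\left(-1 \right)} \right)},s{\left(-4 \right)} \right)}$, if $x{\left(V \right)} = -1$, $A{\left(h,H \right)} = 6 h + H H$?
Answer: $-16$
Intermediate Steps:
$A{\left(h,H \right)} = H^{2} + 6 h$ ($A{\left(h,H \right)} = 6 h + H^{2} = H^{2} + 6 h$)
$E{\left(D \right)} = \sqrt{18 + D}$ ($E{\left(D \right)} = \sqrt{D + \left(6^{2} + 6 \left(-3\right)\right)} = \sqrt{D + \left(36 - 18\right)} = \sqrt{D + 18} = \sqrt{18 + D}$)
$C{\left(G,S \right)} = -4 + 2 S$
$- 8 C{\left(E{\left(x{\left(-1 \right)} \right)},s{\left(-4 \right)} \right)} = - 8 \left(-4 + 2 \cdot 3\right) = - 8 \left(-4 + 6\right) = \left(-8\right) 2 = -16$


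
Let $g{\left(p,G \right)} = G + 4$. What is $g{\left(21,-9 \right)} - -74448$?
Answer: $74443$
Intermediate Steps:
$g{\left(p,G \right)} = 4 + G$
$g{\left(21,-9 \right)} - -74448 = \left(4 - 9\right) - -74448 = -5 + 74448 = 74443$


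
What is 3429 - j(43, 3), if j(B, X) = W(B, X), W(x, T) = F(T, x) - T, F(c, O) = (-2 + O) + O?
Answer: 3348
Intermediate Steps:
F(c, O) = -2 + 2*O
W(x, T) = -2 - T + 2*x (W(x, T) = (-2 + 2*x) - T = -2 - T + 2*x)
j(B, X) = -2 - X + 2*B
3429 - j(43, 3) = 3429 - (-2 - 1*3 + 2*43) = 3429 - (-2 - 3 + 86) = 3429 - 1*81 = 3429 - 81 = 3348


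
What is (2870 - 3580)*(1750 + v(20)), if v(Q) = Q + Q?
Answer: -1270900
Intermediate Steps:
v(Q) = 2*Q
(2870 - 3580)*(1750 + v(20)) = (2870 - 3580)*(1750 + 2*20) = -710*(1750 + 40) = -710*1790 = -1270900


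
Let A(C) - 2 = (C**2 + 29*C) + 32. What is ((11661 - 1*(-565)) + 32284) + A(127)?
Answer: 64356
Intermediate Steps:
A(C) = 34 + C**2 + 29*C (A(C) = 2 + ((C**2 + 29*C) + 32) = 2 + (32 + C**2 + 29*C) = 34 + C**2 + 29*C)
((11661 - 1*(-565)) + 32284) + A(127) = ((11661 - 1*(-565)) + 32284) + (34 + 127**2 + 29*127) = ((11661 + 565) + 32284) + (34 + 16129 + 3683) = (12226 + 32284) + 19846 = 44510 + 19846 = 64356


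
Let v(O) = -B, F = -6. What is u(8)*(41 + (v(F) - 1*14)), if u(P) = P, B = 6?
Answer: 168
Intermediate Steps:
v(O) = -6 (v(O) = -1*6 = -6)
u(8)*(41 + (v(F) - 1*14)) = 8*(41 + (-6 - 1*14)) = 8*(41 + (-6 - 14)) = 8*(41 - 20) = 8*21 = 168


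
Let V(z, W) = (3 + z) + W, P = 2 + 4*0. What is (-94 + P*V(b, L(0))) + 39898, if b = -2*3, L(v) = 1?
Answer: 39800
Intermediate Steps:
b = -6
P = 2 (P = 2 + 0 = 2)
V(z, W) = 3 + W + z
(-94 + P*V(b, L(0))) + 39898 = (-94 + 2*(3 + 1 - 6)) + 39898 = (-94 + 2*(-2)) + 39898 = (-94 - 4) + 39898 = -98 + 39898 = 39800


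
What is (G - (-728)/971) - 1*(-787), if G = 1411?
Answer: 2134986/971 ≈ 2198.8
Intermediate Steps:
(G - (-728)/971) - 1*(-787) = (1411 - (-728)/971) - 1*(-787) = (1411 - (-728)/971) + 787 = (1411 - 1*(-728/971)) + 787 = (1411 + 728/971) + 787 = 1370809/971 + 787 = 2134986/971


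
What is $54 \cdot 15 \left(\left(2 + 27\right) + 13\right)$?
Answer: $34020$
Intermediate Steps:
$54 \cdot 15 \left(\left(2 + 27\right) + 13\right) = 810 \left(29 + 13\right) = 810 \cdot 42 = 34020$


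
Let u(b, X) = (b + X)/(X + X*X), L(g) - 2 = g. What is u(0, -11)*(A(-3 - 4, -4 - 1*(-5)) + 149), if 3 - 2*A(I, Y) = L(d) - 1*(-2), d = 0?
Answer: -297/20 ≈ -14.850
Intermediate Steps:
L(g) = 2 + g
A(I, Y) = -1/2 (A(I, Y) = 3/2 - ((2 + 0) - 1*(-2))/2 = 3/2 - (2 + 2)/2 = 3/2 - 1/2*4 = 3/2 - 2 = -1/2)
u(b, X) = (X + b)/(X + X**2)
u(0, -11)*(A(-3 - 4, -4 - 1*(-5)) + 149) = ((-11 + 0)/((-11)*(1 - 11)))*(-1/2 + 149) = -1/11*(-11)/(-10)*(297/2) = -1/11*(-1/10)*(-11)*(297/2) = -1/10*297/2 = -297/20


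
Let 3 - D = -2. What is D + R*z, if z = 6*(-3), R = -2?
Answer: 41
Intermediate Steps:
D = 5 (D = 3 - 1*(-2) = 3 + 2 = 5)
z = -18
D + R*z = 5 - 2*(-18) = 5 + 36 = 41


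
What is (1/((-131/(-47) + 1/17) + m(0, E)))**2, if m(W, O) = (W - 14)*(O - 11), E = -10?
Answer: 638401/56254352400 ≈ 1.1348e-5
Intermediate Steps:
m(W, O) = (-14 + W)*(-11 + O)
(1/((-131/(-47) + 1/17) + m(0, E)))**2 = (1/((-131/(-47) + 1/17) + (154 - 14*(-10) - 11*0 - 10*0)))**2 = (1/((-131*(-1/47) + 1*(1/17)) + (154 + 140 + 0 + 0)))**2 = (1/((131/47 + 1/17) + 294))**2 = (1/(2274/799 + 294))**2 = (1/(237180/799))**2 = (799/237180)**2 = 638401/56254352400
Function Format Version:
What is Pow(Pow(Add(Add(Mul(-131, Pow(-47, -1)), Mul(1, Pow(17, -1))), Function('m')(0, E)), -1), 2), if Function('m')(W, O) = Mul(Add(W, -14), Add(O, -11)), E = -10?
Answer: Rational(638401, 56254352400) ≈ 1.1348e-5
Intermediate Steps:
Function('m')(W, O) = Mul(Add(-14, W), Add(-11, O))
Pow(Pow(Add(Add(Mul(-131, Pow(-47, -1)), Mul(1, Pow(17, -1))), Function('m')(0, E)), -1), 2) = Pow(Pow(Add(Add(Mul(-131, Pow(-47, -1)), Mul(1, Pow(17, -1))), Add(154, Mul(-14, -10), Mul(-11, 0), Mul(-10, 0))), -1), 2) = Pow(Pow(Add(Add(Mul(-131, Rational(-1, 47)), Mul(1, Rational(1, 17))), Add(154, 140, 0, 0)), -1), 2) = Pow(Pow(Add(Add(Rational(131, 47), Rational(1, 17)), 294), -1), 2) = Pow(Pow(Add(Rational(2274, 799), 294), -1), 2) = Pow(Pow(Rational(237180, 799), -1), 2) = Pow(Rational(799, 237180), 2) = Rational(638401, 56254352400)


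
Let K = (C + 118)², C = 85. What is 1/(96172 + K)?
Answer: 1/137381 ≈ 7.2790e-6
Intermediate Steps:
K = 41209 (K = (85 + 118)² = 203² = 41209)
1/(96172 + K) = 1/(96172 + 41209) = 1/137381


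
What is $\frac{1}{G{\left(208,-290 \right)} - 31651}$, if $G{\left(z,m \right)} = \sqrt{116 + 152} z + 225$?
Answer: $- \frac{15713}{487999362} - \frac{104 \sqrt{67}}{243999681} \approx -3.5688 \cdot 10^{-5}$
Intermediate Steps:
$G{\left(z,m \right)} = 225 + 2 z \sqrt{67}$ ($G{\left(z,m \right)} = \sqrt{268} z + 225 = 2 \sqrt{67} z + 225 = 2 z \sqrt{67} + 225 = 225 + 2 z \sqrt{67}$)
$\frac{1}{G{\left(208,-290 \right)} - 31651} = \frac{1}{\left(225 + 2 \cdot 208 \sqrt{67}\right) - 31651} = \frac{1}{\left(225 + 416 \sqrt{67}\right) - 31651} = \frac{1}{-31426 + 416 \sqrt{67}}$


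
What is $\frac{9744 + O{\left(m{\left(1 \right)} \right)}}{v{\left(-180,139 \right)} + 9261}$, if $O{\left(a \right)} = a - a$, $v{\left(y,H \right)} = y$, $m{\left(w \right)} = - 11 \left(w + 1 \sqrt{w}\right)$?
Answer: $\frac{3248}{3027} \approx 1.073$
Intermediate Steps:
$m{\left(w \right)} = - 11 w - 11 \sqrt{w}$ ($m{\left(w \right)} = - 11 \left(w + \sqrt{w}\right) = - 11 w - 11 \sqrt{w}$)
$O{\left(a \right)} = 0$
$\frac{9744 + O{\left(m{\left(1 \right)} \right)}}{v{\left(-180,139 \right)} + 9261} = \frac{9744 + 0}{-180 + 9261} = \frac{9744}{9081} = 9744 \cdot \frac{1}{9081} = \frac{3248}{3027}$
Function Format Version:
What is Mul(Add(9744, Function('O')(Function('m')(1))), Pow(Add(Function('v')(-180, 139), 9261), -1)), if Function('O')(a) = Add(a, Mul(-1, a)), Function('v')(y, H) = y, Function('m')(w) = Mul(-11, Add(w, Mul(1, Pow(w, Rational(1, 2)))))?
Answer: Rational(3248, 3027) ≈ 1.0730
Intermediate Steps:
Function('m')(w) = Add(Mul(-11, w), Mul(-11, Pow(w, Rational(1, 2)))) (Function('m')(w) = Mul(-11, Add(w, Pow(w, Rational(1, 2)))) = Add(Mul(-11, w), Mul(-11, Pow(w, Rational(1, 2)))))
Function('O')(a) = 0
Mul(Add(9744, Function('O')(Function('m')(1))), Pow(Add(Function('v')(-180, 139), 9261), -1)) = Mul(Add(9744, 0), Pow(Add(-180, 9261), -1)) = Mul(9744, Pow(9081, -1)) = Mul(9744, Rational(1, 9081)) = Rational(3248, 3027)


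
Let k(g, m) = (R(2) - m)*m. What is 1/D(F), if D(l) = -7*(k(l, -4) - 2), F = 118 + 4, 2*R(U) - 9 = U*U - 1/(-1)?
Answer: 1/322 ≈ 0.0031056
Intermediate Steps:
R(U) = 5 + U²/2 (R(U) = 9/2 + (U*U - 1/(-1))/2 = 9/2 + (U² - 1*(-1))/2 = 9/2 + (U² + 1)/2 = 9/2 + (1 + U²)/2 = 9/2 + (½ + U²/2) = 5 + U²/2)
k(g, m) = m*(7 - m) (k(g, m) = ((5 + (½)*2²) - m)*m = ((5 + (½)*4) - m)*m = ((5 + 2) - m)*m = (7 - m)*m = m*(7 - m))
F = 122
D(l) = 322 (D(l) = -7*(-4*(7 - 1*(-4)) - 2) = -7*(-4*(7 + 4) - 2) = -7*(-4*11 - 2) = -7*(-44 - 2) = -7*(-46) = 322)
1/D(F) = 1/322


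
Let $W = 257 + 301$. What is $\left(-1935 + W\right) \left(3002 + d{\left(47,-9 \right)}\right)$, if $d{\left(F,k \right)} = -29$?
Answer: $-4093821$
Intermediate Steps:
$W = 558$
$\left(-1935 + W\right) \left(3002 + d{\left(47,-9 \right)}\right) = \left(-1935 + 558\right) \left(3002 - 29\right) = \left(-1377\right) 2973 = -4093821$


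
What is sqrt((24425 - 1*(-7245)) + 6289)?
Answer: sqrt(37959) ≈ 194.83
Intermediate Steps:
sqrt((24425 - 1*(-7245)) + 6289) = sqrt((24425 + 7245) + 6289) = sqrt(31670 + 6289) = sqrt(37959)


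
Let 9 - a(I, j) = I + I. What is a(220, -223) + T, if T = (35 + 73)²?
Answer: 11233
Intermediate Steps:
a(I, j) = 9 - 2*I (a(I, j) = 9 - (I + I) = 9 - 2*I)
T = 11664 (T = 108² = 11664)
a(220, -223) + T = (9 - 2*220) + 11664 = (9 - 440) + 11664 = -431 + 11664 = 11233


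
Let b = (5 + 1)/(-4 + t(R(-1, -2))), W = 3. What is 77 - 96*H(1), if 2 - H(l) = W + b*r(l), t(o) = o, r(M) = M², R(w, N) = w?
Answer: 289/5 ≈ 57.800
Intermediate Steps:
b = -6/5 (b = (5 + 1)/(-4 - 1) = 6/(-5) = 6*(-⅕) = -6/5 ≈ -1.2000)
H(l) = -1 + 6*l²/5 (H(l) = 2 - (3 - 6*l²/5) = 2 + (-3 + 6*l²/5) = -1 + 6*l²/5)
77 - 96*H(1) = 77 - 96*(-1 + (6/5)*1²) = 77 - 96*(-1 + (6/5)*1) = 77 - 96*(-1 + 6/5) = 77 - 96*⅕ = 77 - 96/5 = 289/5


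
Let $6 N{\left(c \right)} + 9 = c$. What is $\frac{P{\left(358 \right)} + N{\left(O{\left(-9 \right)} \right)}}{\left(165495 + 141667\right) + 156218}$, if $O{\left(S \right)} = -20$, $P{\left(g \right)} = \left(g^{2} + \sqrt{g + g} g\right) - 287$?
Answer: $\frac{767233}{2780280} + \frac{179 \sqrt{179}}{115845} \approx 0.29663$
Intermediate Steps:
$P{\left(g \right)} = -287 + g^{2} + \sqrt{2} g^{\frac{3}{2}}$ ($P{\left(g \right)} = \left(g^{2} + \sqrt{2 g} g\right) - 287 = \left(g^{2} + \sqrt{2} \sqrt{g} g\right) - 287 = \left(g^{2} + \sqrt{2} g^{\frac{3}{2}}\right) - 287 = -287 + g^{2} + \sqrt{2} g^{\frac{3}{2}}$)
$N{\left(c \right)} = - \frac{3}{2} + \frac{c}{6}$
$\frac{P{\left(358 \right)} + N{\left(O{\left(-9 \right)} \right)}}{\left(165495 + 141667\right) + 156218} = \frac{\left(-287 + 358^{2} + \sqrt{2} \cdot 358^{\frac{3}{2}}\right) + \left(- \frac{3}{2} + \frac{1}{6} \left(-20\right)\right)}{\left(165495 + 141667\right) + 156218} = \frac{\left(-287 + 128164 + \sqrt{2} \cdot 358 \sqrt{358}\right) - \frac{29}{6}}{307162 + 156218} = \frac{\left(-287 + 128164 + 716 \sqrt{179}\right) - \frac{29}{6}}{463380} = \left(\left(127877 + 716 \sqrt{179}\right) - \frac{29}{6}\right) \frac{1}{463380} = \left(\frac{767233}{6} + 716 \sqrt{179}\right) \frac{1}{463380} = \frac{767233}{2780280} + \frac{179 \sqrt{179}}{115845}$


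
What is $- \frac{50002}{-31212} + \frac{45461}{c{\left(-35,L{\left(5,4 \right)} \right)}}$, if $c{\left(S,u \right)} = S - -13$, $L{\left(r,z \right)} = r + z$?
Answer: $- \frac{177228586}{85833} \approx -2064.8$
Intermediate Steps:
$c{\left(S,u \right)} = 13 + S$ ($c{\left(S,u \right)} = S + 13 = 13 + S$)
$- \frac{50002}{-31212} + \frac{45461}{c{\left(-35,L{\left(5,4 \right)} \right)}} = - \frac{50002}{-31212} + \frac{45461}{13 - 35} = \left(-50002\right) \left(- \frac{1}{31212}\right) + \frac{45461}{-22} = \frac{25001}{15606} + 45461 \left(- \frac{1}{22}\right) = \frac{25001}{15606} - \frac{45461}{22} = - \frac{177228586}{85833}$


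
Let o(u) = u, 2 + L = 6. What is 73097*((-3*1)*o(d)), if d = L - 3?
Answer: -219291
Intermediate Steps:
L = 4 (L = -2 + 6 = 4)
d = 1 (d = 4 - 3 = 1)
73097*((-3*1)*o(d)) = 73097*(-3*1*1) = 73097*(-3*1) = 73097*(-3) = -219291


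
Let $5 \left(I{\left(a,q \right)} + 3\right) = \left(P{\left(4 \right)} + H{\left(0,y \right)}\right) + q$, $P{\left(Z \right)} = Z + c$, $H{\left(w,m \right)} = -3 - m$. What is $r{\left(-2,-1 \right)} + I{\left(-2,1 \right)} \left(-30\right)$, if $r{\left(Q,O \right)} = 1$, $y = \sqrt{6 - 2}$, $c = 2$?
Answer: $79$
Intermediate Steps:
$y = 2$ ($y = \sqrt{4} = 2$)
$P{\left(Z \right)} = 2 + Z$ ($P{\left(Z \right)} = Z + 2 = 2 + Z$)
$I{\left(a,q \right)} = - \frac{14}{5} + \frac{q}{5}$ ($I{\left(a,q \right)} = -3 + \frac{\left(\left(2 + 4\right) - 5\right) + q}{5} = -3 + \frac{\left(6 - 5\right) + q}{5} = -3 + \frac{1 + q}{5} = -3 + \left(\frac{1}{5} + \frac{q}{5}\right) = - \frac{14}{5} + \frac{q}{5}$)
$r{\left(-2,-1 \right)} + I{\left(-2,1 \right)} \left(-30\right) = 1 + \left(- \frac{14}{5} + \frac{1}{5} \cdot 1\right) \left(-30\right) = 1 + \left(- \frac{14}{5} + \frac{1}{5}\right) \left(-30\right) = 1 - -78 = 1 + 78 = 79$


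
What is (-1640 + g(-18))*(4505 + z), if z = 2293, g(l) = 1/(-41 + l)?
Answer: -657781278/59 ≈ -1.1149e+7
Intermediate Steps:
(-1640 + g(-18))*(4505 + z) = (-1640 + 1/(-41 - 18))*(4505 + 2293) = (-1640 + 1/(-59))*6798 = (-1640 - 1/59)*6798 = -96761/59*6798 = -657781278/59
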